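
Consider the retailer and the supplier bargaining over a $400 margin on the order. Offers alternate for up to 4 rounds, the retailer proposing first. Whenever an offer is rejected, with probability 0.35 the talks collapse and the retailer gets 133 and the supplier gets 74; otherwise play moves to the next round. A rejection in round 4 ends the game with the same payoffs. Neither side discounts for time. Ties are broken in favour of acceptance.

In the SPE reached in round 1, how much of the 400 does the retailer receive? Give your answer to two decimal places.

229.09

Round 4 (the supplier proposes): the retailer gets 133 if talks fail, so the supplier offers 133 and keeps 267.
Round 3 (the retailer proposes): rejecting gives the supplier an expected 0.65 × 267 + 0.35 × 74 = 199.45; the retailer offers that and keeps 200.55.
Round 2 (the supplier proposes): rejecting gives the retailer an expected 0.65 × 200.55 + 0.35 × 133 = 176.9075. The supplier offers 176.9075 and keeps 400 − 176.9075 = 223.0925.
Round 1 (the retailer proposes): rejecting gives the supplier an expected 0.65 × 223.0925 + 0.35 × 74 = 170.910125, so the retailer offers 170.910125, keeping 229.089875.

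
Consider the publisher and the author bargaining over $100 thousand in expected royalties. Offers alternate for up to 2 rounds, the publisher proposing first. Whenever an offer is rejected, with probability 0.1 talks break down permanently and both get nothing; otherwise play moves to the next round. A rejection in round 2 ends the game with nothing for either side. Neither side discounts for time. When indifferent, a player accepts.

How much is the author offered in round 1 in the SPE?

Round 2 (the author proposes): the publisher will accept anything ≥ 0, so the author offers 0 and keeps 100.
Round 1 (the publisher proposes): rejecting gives the author an expected 0.9 × 100 = 90; the publisher offers that and keeps 10.

90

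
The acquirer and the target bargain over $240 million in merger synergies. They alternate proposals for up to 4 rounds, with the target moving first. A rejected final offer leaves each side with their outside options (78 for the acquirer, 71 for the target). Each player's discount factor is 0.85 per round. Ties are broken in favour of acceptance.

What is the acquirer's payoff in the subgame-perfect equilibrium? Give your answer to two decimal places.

Round 4 (the acquirer proposes): the target gets 71 if talks fail, so the acquirer offers 71 and keeps 169.
Round 3 (the target proposes): the acquirer can get 169 next round, worth 0.85 × 169 = 143.65 now. The target offers 143.65 and keeps 240 − 143.65 = 96.35.
Round 2 (the acquirer proposes): the target can get 96.35 next round, worth 0.85 × 96.35 = 81.8975 now, so the acquirer offers 81.8975, keeping 158.1025.
Round 1 (the target proposes): the acquirer can get 158.1025 next round, worth 0.85 × 158.1025 = 134.387125 now; the target offers that and keeps 105.612875.

134.39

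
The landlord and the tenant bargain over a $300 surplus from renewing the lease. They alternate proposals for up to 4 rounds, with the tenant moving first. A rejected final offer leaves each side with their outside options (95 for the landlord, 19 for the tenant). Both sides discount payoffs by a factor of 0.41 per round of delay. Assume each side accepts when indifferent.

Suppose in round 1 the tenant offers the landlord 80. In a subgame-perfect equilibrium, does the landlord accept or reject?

Reject

Round 4 (the landlord proposes): the tenant gets 19 if talks fail, so the landlord offers 19 and keeps 281.
Round 3 (the tenant proposes): the landlord can get 281 next round, worth 0.41 × 281 = 115.21 now, so the tenant offers 115.21, keeping 184.79.
Round 2 (the landlord proposes): the tenant can get 184.79 next round, worth 0.41 × 184.79 = 75.7639 now. The landlord offers 75.7639 and keeps 300 − 75.7639 = 224.2361.
So by rejecting in round 1, the landlord gets 224.2361 next round, worth 0.41 × 224.2361 = 91.936801 now.
Offer 80 < 91.936801, so the landlord rejects.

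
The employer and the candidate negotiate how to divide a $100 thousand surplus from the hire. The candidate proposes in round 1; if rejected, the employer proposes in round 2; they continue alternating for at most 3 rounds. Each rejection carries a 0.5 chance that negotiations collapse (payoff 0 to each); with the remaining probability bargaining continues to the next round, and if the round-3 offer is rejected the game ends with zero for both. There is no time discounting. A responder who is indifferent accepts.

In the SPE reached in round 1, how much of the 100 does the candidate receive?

By backward induction:
Round 3 (the candidate proposes): the employer will accept anything ≥ 0, so the candidate offers 0 and keeps 100.
Round 2 (the employer proposes): rejecting gives the candidate an expected 0.5 × 100 = 50. The employer offers 50 and keeps 100 − 50 = 50.
Round 1 (the candidate proposes): rejecting gives the employer an expected 0.5 × 50 = 25. The candidate offers 25 and keeps 100 − 25 = 75.

75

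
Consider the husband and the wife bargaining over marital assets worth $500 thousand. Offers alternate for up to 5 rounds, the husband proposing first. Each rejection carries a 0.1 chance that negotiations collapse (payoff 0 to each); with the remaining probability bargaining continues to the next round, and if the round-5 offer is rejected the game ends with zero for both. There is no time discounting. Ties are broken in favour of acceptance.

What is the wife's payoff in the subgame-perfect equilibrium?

By backward induction:
Round 5 (the husband proposes): rejection yields 0 for the wife; the husband offers 0 and keeps 500.
Round 4 (the wife proposes): rejecting gives the husband an expected 0.9 × 500 = 450, so the wife offers 450, keeping 50.
Round 3 (the husband proposes): rejecting gives the wife an expected 0.9 × 50 = 45; the husband offers that and keeps 455.
Round 2 (the wife proposes): rejecting gives the husband an expected 0.9 × 455 = 409.5; the wife offers that and keeps 90.5.
Round 1 (the husband proposes): rejecting gives the wife an expected 0.9 × 90.5 = 81.45. The husband offers 81.45 and keeps 500 − 81.45 = 418.55.

81.45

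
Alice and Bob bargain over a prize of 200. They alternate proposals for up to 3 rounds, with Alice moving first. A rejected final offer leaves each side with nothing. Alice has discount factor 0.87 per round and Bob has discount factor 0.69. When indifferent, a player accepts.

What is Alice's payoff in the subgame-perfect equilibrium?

182.06

Round 3 (Alice proposes): rejection yields 0 for Bob; Alice offers 0 and keeps 200.
Round 2 (Bob proposes): Alice can get 200 next round, worth 0.87 × 200 = 174 now, so Bob offers 174, keeping 26.
Round 1 (Alice proposes): Bob can get 26 next round, worth 0.69 × 26 = 17.94 now. Alice offers 17.94 and keeps 200 − 17.94 = 182.06.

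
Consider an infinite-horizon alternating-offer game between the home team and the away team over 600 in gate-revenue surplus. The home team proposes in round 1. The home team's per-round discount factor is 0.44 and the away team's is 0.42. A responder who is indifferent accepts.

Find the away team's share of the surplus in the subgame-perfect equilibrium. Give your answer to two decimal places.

Let x be the home team's share when the home team proposes and y be the away team's share when the away team proposes.
The away team accepts iff offered ≥ 0.42·y, so x = 600 − 0.42y. Symmetrically y = 600 − 0.44x.
Substituting: x = 600 − 0.42(600 − 0.44x), giving x(1 − 0.44·0.42) = 600(1 − 0.42).
So x = 600 × 0.58 / 0.8152 ≈ 426.8891, and the away team receives 600 − x ≈ 173.1109.

173.11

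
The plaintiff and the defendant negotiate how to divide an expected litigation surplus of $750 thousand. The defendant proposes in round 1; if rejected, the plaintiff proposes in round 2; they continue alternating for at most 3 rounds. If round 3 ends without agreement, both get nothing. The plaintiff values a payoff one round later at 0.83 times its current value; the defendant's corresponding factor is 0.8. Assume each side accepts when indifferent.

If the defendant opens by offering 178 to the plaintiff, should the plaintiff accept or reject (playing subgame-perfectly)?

Accept

Work out the plaintiff's continuation value if the offer is rejected.
Round 3 (the defendant proposes): rejection yields 0 for the plaintiff; the defendant offers 0 and keeps 750.
Round 2 (the plaintiff proposes): the defendant can get 750 next round, worth 0.8 × 750 = 600 now; the plaintiff offers that and keeps 150.
So by rejecting in round 1, the plaintiff gets 150 next round, worth 0.83 × 150 = 124.5 now.
Offer 178 ≥ 124.5, so the plaintiff accepts.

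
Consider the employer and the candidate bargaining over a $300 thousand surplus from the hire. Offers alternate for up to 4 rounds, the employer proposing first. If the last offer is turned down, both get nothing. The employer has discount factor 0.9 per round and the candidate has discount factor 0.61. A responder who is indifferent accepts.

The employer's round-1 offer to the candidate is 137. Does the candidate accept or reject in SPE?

Accept

Work out the candidate's continuation value if the offer is rejected.
Round 4 (the candidate proposes): the employer will accept anything ≥ 0, so the candidate offers 0 and keeps 300.
Round 3 (the employer proposes): the candidate can get 300 next round, worth 0.61 × 300 = 183 now. The employer offers 183 and keeps 300 − 183 = 117.
Round 2 (the candidate proposes): the employer can get 117 next round, worth 0.9 × 117 = 105.3 now. The candidate offers 105.3 and keeps 300 − 105.3 = 194.7.
So by rejecting in round 1, the candidate gets 194.7 next round, worth 0.61 × 194.7 = 118.767 now.
Offer 137 ≥ 118.767, so the candidate accepts.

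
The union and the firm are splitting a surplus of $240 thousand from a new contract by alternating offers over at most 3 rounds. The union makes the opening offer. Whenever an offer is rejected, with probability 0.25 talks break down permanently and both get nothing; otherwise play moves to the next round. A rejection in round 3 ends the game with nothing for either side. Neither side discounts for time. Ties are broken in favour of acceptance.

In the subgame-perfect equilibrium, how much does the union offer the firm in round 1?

45

By backward induction:
Round 3 (the union proposes): the firm will accept anything ≥ 0, so the union offers 0 and keeps 240.
Round 2 (the firm proposes): rejecting gives the union an expected 0.75 × 240 = 180, so the firm offers 180, keeping 60.
Round 1 (the union proposes): rejecting gives the firm an expected 0.75 × 60 = 45, so the union offers 45, keeping 195.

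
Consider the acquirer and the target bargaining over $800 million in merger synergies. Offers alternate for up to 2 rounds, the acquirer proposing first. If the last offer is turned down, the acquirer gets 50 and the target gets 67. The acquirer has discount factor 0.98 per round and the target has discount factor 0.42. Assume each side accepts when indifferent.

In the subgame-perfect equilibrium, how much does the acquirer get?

485

Round 2 (the target proposes): the acquirer gets 50 if talks fail, so the target offers 50 and keeps 750.
Round 1 (the acquirer proposes): the target can get 750 next round, worth 0.42 × 750 = 315 now, so the acquirer offers 315, keeping 485.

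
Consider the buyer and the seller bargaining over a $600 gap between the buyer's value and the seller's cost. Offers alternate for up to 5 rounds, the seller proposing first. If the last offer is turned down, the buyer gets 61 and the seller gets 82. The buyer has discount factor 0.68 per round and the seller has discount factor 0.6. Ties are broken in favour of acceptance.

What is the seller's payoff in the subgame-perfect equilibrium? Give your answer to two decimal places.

Round 5 (the seller proposes): the buyer gets 61 if talks fail, so the seller offers 61 and keeps 539.
Round 4 (the buyer proposes): the seller can get 539 next round, worth 0.6 × 539 = 323.4 now. The buyer offers 323.4 and keeps 600 − 323.4 = 276.6.
Round 3 (the seller proposes): the buyer can get 276.6 next round, worth 0.68 × 276.6 = 188.088 now; the seller offers that and keeps 411.912.
Round 2 (the buyer proposes): the seller can get 411.912 next round, worth 0.6 × 411.912 = 247.1472 now; the buyer offers that and keeps 352.8528.
Round 1 (the seller proposes): the buyer can get 352.8528 next round, worth 0.68 × 352.8528 = 239.939904 now. The seller offers 239.939904 and keeps 600 − 239.939904 = 360.060096.

360.06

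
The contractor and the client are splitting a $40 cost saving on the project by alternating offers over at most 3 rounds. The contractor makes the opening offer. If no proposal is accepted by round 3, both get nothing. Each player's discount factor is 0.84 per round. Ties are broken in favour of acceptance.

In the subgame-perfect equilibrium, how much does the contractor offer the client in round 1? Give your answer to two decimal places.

By backward induction:
Round 3 (the contractor proposes): the client will accept anything ≥ 0, so the contractor offers 0 and keeps 40.
Round 2 (the client proposes): the contractor can get 40 next round, worth 0.84 × 40 = 33.6 now, so the client offers 33.6, keeping 6.4.
Round 1 (the contractor proposes): the client can get 6.4 next round, worth 0.84 × 6.4 = 5.376 now; the contractor offers that and keeps 34.624.

5.38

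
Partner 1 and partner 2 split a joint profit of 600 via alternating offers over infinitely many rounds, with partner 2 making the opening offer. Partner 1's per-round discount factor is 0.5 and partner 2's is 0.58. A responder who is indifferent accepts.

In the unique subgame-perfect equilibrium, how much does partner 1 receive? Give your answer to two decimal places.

In a stationary SPE each proposer offers the other exactly their discounted continuation value.
If partner 2 keeps x when proposing and partner 1 keeps y when proposing, then x = 600 − 0.5y and y = 600 − 0.58x.
Solving: x = 600(1 − 0.5) / (1 − 0.58·0.5) = 300 / 0.71 ≈ 422.5352.
Partner 1 gets 600 − 422.5352 ≈ 177.4648.

177.46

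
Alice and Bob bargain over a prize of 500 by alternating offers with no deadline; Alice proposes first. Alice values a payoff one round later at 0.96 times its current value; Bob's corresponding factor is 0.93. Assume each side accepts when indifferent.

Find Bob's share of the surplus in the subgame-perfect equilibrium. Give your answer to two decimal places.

In a stationary SPE each proposer offers the other exactly their discounted continuation value.
If Alice keeps x when proposing and Bob keeps y when proposing, then x = 500 − 0.93y and y = 500 − 0.96x.
Solving: x = 500(1 − 0.93) / (1 − 0.96·0.93) = 35 / 0.1072 ≈ 326.4925.
Bob gets 500 − 326.4925 ≈ 173.5075.

173.51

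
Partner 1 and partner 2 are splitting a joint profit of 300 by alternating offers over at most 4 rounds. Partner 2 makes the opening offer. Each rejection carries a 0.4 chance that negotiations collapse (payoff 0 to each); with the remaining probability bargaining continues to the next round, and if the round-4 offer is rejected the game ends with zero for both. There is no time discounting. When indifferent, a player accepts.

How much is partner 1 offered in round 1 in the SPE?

Round 4 (partner 1 proposes): rejection yields 0 for partner 2; partner 1 offers 0 and keeps 300.
Round 3 (partner 2 proposes): rejecting gives partner 1 an expected 0.6 × 300 = 180, so partner 2 offers 180, keeping 120.
Round 2 (partner 1 proposes): rejecting gives partner 2 an expected 0.6 × 120 = 72; partner 1 offers that and keeps 228.
Round 1 (partner 2 proposes): rejecting gives partner 1 an expected 0.6 × 228 = 136.8; partner 2 offers that and keeps 163.2.

136.8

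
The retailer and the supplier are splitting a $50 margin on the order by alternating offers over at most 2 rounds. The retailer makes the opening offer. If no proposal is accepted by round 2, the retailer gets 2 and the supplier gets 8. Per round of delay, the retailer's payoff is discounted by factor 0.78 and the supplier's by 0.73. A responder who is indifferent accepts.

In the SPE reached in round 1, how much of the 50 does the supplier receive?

35.04

Round 2 (the supplier proposes): the retailer gets 2 if talks fail, so the supplier offers 2 and keeps 48.
Round 1 (the retailer proposes): the supplier can get 48 next round, worth 0.73 × 48 = 35.04 now. The retailer offers 35.04 and keeps 50 − 35.04 = 14.96.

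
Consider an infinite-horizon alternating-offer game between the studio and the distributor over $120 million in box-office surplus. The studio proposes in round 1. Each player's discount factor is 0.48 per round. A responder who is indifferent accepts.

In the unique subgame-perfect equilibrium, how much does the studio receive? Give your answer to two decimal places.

In a stationary SPE each proposer offers the other exactly their discounted continuation value.
If the studio keeps x when proposing and the distributor keeps y when proposing, then x = 120 − 0.48y and y = 120 − 0.48x.
Solving: x = 120(1 − 0.48) / (1 − 0.48·0.48) = 62.4 / 0.7696 ≈ 81.0811.
The distributor gets 120 − 81.0811 ≈ 38.9189.

81.08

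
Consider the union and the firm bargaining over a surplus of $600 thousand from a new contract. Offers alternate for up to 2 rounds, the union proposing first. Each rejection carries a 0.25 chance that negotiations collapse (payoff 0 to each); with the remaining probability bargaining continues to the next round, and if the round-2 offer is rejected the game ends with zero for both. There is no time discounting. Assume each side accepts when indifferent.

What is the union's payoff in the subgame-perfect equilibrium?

By backward induction:
Round 2 (the firm proposes): rejection yields 0 for the union; the firm offers 0 and keeps 600.
Round 1 (the union proposes): rejecting gives the firm an expected 0.75 × 600 = 450, so the union offers 450, keeping 150.

150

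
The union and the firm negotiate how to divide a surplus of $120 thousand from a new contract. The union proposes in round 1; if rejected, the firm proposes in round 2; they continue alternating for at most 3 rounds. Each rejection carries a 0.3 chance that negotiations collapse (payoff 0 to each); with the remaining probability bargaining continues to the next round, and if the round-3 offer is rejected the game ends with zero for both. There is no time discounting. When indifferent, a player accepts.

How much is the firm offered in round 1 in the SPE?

25.2

By backward induction:
Round 3 (the union proposes): rejection yields 0 for the firm; the union offers 0 and keeps 120.
Round 2 (the firm proposes): rejecting gives the union an expected 0.7 × 120 = 84, so the firm offers 84, keeping 36.
Round 1 (the union proposes): rejecting gives the firm an expected 0.7 × 36 = 25.2, so the union offers 25.2, keeping 94.8.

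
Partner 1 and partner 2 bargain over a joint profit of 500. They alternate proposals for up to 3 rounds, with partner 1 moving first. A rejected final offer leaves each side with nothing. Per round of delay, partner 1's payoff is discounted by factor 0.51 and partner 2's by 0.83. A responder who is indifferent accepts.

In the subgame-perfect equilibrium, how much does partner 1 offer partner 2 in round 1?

203.35

By backward induction:
Round 3 (partner 1 proposes): partner 2 will accept anything ≥ 0, so partner 1 offers 0 and keeps 500.
Round 2 (partner 2 proposes): partner 1 can get 500 next round, worth 0.51 × 500 = 255 now; partner 2 offers that and keeps 245.
Round 1 (partner 1 proposes): partner 2 can get 245 next round, worth 0.83 × 245 = 203.35 now; partner 1 offers that and keeps 296.65.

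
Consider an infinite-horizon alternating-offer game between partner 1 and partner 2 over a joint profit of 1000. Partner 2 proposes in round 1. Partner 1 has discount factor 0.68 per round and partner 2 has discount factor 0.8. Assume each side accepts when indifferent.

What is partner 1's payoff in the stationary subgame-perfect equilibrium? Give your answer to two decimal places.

In a stationary SPE each proposer offers the other exactly their discounted continuation value.
If partner 2 keeps x when proposing and partner 1 keeps y when proposing, then x = 1000 − 0.68y and y = 1000 − 0.8x.
Solving: x = 1000(1 − 0.68) / (1 − 0.8·0.68) = 320 / 0.456 ≈ 701.7544.
Partner 1 gets 1000 − 701.7544 ≈ 298.2456.

298.25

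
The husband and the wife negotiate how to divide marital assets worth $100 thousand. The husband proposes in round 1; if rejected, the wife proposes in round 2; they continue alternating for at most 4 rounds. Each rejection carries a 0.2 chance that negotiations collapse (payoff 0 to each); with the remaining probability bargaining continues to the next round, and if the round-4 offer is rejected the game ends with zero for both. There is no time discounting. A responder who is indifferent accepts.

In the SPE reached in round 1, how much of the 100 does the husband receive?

32.8

Round 4 (the wife proposes): the husband will accept anything ≥ 0, so the wife offers 0 and keeps 100.
Round 3 (the husband proposes): rejecting gives the wife an expected 0.8 × 100 = 80, so the husband offers 80, keeping 20.
Round 2 (the wife proposes): rejecting gives the husband an expected 0.8 × 20 = 16; the wife offers that and keeps 84.
Round 1 (the husband proposes): rejecting gives the wife an expected 0.8 × 84 = 67.2; the husband offers that and keeps 32.8.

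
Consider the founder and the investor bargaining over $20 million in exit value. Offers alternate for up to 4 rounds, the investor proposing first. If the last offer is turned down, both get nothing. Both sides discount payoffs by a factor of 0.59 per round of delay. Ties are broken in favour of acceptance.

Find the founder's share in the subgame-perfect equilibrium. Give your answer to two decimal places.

Round 4 (the founder proposes): rejection yields 0 for the investor; the founder offers 0 and keeps 20.
Round 3 (the investor proposes): the founder can get 20 next round, worth 0.59 × 20 = 11.8 now, so the investor offers 11.8, keeping 8.2.
Round 2 (the founder proposes): the investor can get 8.2 next round, worth 0.59 × 8.2 = 4.838 now; the founder offers that and keeps 15.162.
Round 1 (the investor proposes): the founder can get 15.162 next round, worth 0.59 × 15.162 = 8.94558 now; the investor offers that and keeps 11.05442.

8.95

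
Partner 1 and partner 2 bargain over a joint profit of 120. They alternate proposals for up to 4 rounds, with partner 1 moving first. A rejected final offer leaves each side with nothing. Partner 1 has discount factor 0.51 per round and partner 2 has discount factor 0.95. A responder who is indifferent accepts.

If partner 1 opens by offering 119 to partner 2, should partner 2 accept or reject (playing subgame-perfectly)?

Accept

Round 4 (partner 2 proposes): partner 1 will accept anything ≥ 0, so partner 2 offers 0 and keeps 120.
Round 3 (partner 1 proposes): partner 2 can get 120 next round, worth 0.95 × 120 = 114 now. Partner 1 offers 114 and keeps 120 − 114 = 6.
Round 2 (partner 2 proposes): partner 1 can get 6 next round, worth 0.51 × 6 = 3.06 now; partner 2 offers that and keeps 116.94.
So by rejecting in round 1, partner 2 gets 116.94 next round, worth 0.95 × 116.94 = 111.093 now.
Offer 119 ≥ 111.093, so partner 2 accepts.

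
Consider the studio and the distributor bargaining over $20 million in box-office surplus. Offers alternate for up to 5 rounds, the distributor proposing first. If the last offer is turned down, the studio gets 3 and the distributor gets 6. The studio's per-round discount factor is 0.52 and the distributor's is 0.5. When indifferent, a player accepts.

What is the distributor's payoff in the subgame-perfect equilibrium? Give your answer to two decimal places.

13.25

Work backward from the last round.
Round 5 (the distributor proposes): the studio gets 3 if talks fail, so the distributor offers 3 and keeps 17.
Round 4 (the studio proposes): the distributor can get 17 next round, worth 0.5 × 17 = 8.5 now. The studio offers 8.5 and keeps 20 − 8.5 = 11.5.
Round 3 (the distributor proposes): the studio can get 11.5 next round, worth 0.52 × 11.5 = 5.98 now. The distributor offers 5.98 and keeps 20 − 5.98 = 14.02.
Round 2 (the studio proposes): the distributor can get 14.02 next round, worth 0.5 × 14.02 = 7.01 now, so the studio offers 7.01, keeping 12.99.
Round 1 (the distributor proposes): the studio can get 12.99 next round, worth 0.52 × 12.99 = 6.7548 now, so the distributor offers 6.7548, keeping 13.2452.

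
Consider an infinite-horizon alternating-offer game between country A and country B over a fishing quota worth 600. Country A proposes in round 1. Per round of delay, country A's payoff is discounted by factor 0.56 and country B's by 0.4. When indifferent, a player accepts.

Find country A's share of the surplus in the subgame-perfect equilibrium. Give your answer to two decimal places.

463.92

Let x be country A's share when country A proposes and y be country B's share when country B proposes.
Country B accepts iff offered ≥ 0.4·y, so x = 600 − 0.4y. Symmetrically y = 600 − 0.56x.
Substituting: x = 600 − 0.4(600 − 0.56x), giving x(1 − 0.56·0.4) = 600(1 − 0.4).
So x = 600 × 0.6 / 0.776 ≈ 463.9175, and country B receives 600 − x ≈ 136.0825.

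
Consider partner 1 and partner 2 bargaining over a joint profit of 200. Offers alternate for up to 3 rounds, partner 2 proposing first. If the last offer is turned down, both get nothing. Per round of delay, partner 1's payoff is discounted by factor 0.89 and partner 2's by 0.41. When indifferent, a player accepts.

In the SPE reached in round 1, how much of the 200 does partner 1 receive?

Round 3 (partner 2 proposes): partner 1 will accept anything ≥ 0, so partner 2 offers 0 and keeps 200.
Round 2 (partner 1 proposes): partner 2 can get 200 next round, worth 0.41 × 200 = 82 now. Partner 1 offers 82 and keeps 200 − 82 = 118.
Round 1 (partner 2 proposes): partner 1 can get 118 next round, worth 0.89 × 118 = 105.02 now. Partner 2 offers 105.02 and keeps 200 − 105.02 = 94.98.

105.02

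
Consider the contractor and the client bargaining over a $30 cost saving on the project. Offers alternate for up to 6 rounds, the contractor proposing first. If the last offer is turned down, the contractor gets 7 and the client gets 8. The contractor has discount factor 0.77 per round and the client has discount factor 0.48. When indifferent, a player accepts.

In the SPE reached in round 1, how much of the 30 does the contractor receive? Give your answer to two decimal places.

23.96

By backward induction:
Round 6 (the client proposes): the contractor gets 7 if talks fail, so the client offers 7 and keeps 23.
Round 5 (the contractor proposes): the client can get 23 next round, worth 0.48 × 23 = 11.04 now, so the contractor offers 11.04, keeping 18.96.
Round 4 (the client proposes): the contractor can get 18.96 next round, worth 0.77 × 18.96 = 14.5992 now, so the client offers 14.5992, keeping 15.4008.
Round 3 (the contractor proposes): the client can get 15.4008 next round, worth 0.48 × 15.4008 = 7.392384 now. The contractor offers 7.392384 and keeps 30 − 7.392384 = 22.607616.
Round 2 (the client proposes): the contractor can get 22.607616 next round, worth 0.77 × 22.607616 = 17.40786432 now; the client offers that and keeps 12.59213568.
Round 1 (the contractor proposes): the client can get 12.59213568 next round, worth 0.48 × 12.59213568 = 6.0442251264 now, so the contractor offers 6.0442251264, keeping 23.9557748736.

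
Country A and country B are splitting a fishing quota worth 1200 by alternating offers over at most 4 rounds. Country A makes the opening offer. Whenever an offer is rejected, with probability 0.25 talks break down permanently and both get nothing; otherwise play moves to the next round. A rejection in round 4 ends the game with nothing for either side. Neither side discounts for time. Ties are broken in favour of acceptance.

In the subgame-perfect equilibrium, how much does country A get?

468.75

Round 4 (country B proposes): rejection yields 0 for country A; country B offers 0 and keeps 1200.
Round 3 (country A proposes): rejecting gives country B an expected 0.75 × 1200 = 900. Country A offers 900 and keeps 1200 − 900 = 300.
Round 2 (country B proposes): rejecting gives country A an expected 0.75 × 300 = 225; country B offers that and keeps 975.
Round 1 (country A proposes): rejecting gives country B an expected 0.75 × 975 = 731.25, so country A offers 731.25, keeping 468.75.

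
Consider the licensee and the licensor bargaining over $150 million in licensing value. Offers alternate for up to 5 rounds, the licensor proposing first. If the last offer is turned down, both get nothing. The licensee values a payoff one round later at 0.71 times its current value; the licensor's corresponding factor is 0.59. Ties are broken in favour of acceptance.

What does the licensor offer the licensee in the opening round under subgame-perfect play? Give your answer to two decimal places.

61.96

Round 5 (the licensor proposes): the licensee will accept anything ≥ 0, so the licensor offers 0 and keeps 150.
Round 4 (the licensee proposes): the licensor can get 150 next round, worth 0.59 × 150 = 88.5 now; the licensee offers that and keeps 61.5.
Round 3 (the licensor proposes): the licensee can get 61.5 next round, worth 0.71 × 61.5 = 43.665 now, so the licensor offers 43.665, keeping 106.335.
Round 2 (the licensee proposes): the licensor can get 106.335 next round, worth 0.59 × 106.335 = 62.73765 now. The licensee offers 62.73765 and keeps 150 − 62.73765 = 87.26235.
Round 1 (the licensor proposes): the licensee can get 87.26235 next round, worth 0.71 × 87.26235 = 61.9562685 now, so the licensor offers 61.9562685, keeping 88.0437315.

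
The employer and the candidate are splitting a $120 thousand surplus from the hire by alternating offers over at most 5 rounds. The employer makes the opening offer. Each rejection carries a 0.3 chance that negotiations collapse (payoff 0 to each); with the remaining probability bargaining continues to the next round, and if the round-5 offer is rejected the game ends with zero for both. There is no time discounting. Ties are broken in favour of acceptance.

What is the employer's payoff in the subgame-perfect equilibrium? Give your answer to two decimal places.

82.45

Round 5 (the employer proposes): the candidate will accept anything ≥ 0, so the employer offers 0 and keeps 120.
Round 4 (the candidate proposes): rejecting gives the employer an expected 0.7 × 120 = 84; the candidate offers that and keeps 36.
Round 3 (the employer proposes): rejecting gives the candidate an expected 0.7 × 36 = 25.2. The employer offers 25.2 and keeps 120 − 25.2 = 94.8.
Round 2 (the candidate proposes): rejecting gives the employer an expected 0.7 × 94.8 = 66.36, so the candidate offers 66.36, keeping 53.64.
Round 1 (the employer proposes): rejecting gives the candidate an expected 0.7 × 53.64 = 37.548, so the employer offers 37.548, keeping 82.452.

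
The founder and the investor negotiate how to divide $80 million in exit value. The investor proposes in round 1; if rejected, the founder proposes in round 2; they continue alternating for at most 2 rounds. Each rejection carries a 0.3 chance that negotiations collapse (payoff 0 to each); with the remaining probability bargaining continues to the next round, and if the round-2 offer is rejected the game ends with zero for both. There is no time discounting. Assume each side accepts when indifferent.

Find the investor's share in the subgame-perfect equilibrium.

24

Round 2 (the founder proposes): rejection yields 0 for the investor; the founder offers 0 and keeps 80.
Round 1 (the investor proposes): rejecting gives the founder an expected 0.7 × 80 = 56. The investor offers 56 and keeps 80 − 56 = 24.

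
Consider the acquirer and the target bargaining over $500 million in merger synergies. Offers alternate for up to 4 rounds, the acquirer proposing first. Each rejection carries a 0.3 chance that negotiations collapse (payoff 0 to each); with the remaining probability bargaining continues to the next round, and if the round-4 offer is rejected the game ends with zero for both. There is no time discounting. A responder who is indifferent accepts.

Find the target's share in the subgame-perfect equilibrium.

Round 4 (the target proposes): the acquirer will accept anything ≥ 0, so the target offers 0 and keeps 500.
Round 3 (the acquirer proposes): rejecting gives the target an expected 0.7 × 500 = 350; the acquirer offers that and keeps 150.
Round 2 (the target proposes): rejecting gives the acquirer an expected 0.7 × 150 = 105, so the target offers 105, keeping 395.
Round 1 (the acquirer proposes): rejecting gives the target an expected 0.7 × 395 = 276.5, so the acquirer offers 276.5, keeping 223.5.

276.5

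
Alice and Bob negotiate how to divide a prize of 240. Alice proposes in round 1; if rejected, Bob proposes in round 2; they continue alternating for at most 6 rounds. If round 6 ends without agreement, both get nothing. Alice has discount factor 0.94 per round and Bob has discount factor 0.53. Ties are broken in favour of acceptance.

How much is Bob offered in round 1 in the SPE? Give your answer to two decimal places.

Solve by backward induction from round 6.
Round 6 (Bob proposes): rejection yields 0 for Alice; Bob offers 0 and keeps 240.
Round 5 (Alice proposes): Bob can get 240 next round, worth 0.53 × 240 = 127.2 now; Alice offers that and keeps 112.8.
Round 4 (Bob proposes): Alice can get 112.8 next round, worth 0.94 × 112.8 = 106.032 now. Bob offers 106.032 and keeps 240 − 106.032 = 133.968.
Round 3 (Alice proposes): Bob can get 133.968 next round, worth 0.53 × 133.968 = 71.00304 now, so Alice offers 71.00304, keeping 168.99696.
Round 2 (Bob proposes): Alice can get 168.99696 next round, worth 0.94 × 168.99696 = 158.8571424 now, so Bob offers 158.8571424, keeping 81.1428576.
Round 1 (Alice proposes): Bob can get 81.1428576 next round, worth 0.53 × 81.1428576 = 43.005714528 now. Alice offers 43.005714528 and keeps 240 − 43.005714528 = 196.994285472.

43.01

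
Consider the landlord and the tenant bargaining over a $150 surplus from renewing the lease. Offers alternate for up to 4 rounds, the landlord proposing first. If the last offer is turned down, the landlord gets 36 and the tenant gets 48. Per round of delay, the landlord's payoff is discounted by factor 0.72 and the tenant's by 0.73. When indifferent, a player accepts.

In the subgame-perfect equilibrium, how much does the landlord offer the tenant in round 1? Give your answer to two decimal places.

74.40

Work backward from the last round.
Round 4 (the tenant proposes): the landlord gets 36 if talks fail, so the tenant offers 36 and keeps 114.
Round 3 (the landlord proposes): the tenant can get 114 next round, worth 0.73 × 114 = 83.22 now, so the landlord offers 83.22, keeping 66.78.
Round 2 (the tenant proposes): the landlord can get 66.78 next round, worth 0.72 × 66.78 = 48.0816 now; the tenant offers that and keeps 101.9184.
Round 1 (the landlord proposes): the tenant can get 101.9184 next round, worth 0.73 × 101.9184 = 74.400432 now. The landlord offers 74.400432 and keeps 150 − 74.400432 = 75.599568.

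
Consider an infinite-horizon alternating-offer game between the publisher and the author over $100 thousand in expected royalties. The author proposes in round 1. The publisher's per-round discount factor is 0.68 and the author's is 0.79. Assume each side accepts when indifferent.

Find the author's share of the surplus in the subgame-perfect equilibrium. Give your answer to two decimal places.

69.14

In a stationary SPE each proposer offers the other exactly their discounted continuation value.
If the author keeps x when proposing and the publisher keeps y when proposing, then x = 100 − 0.68y and y = 100 − 0.79x.
Solving: x = 100(1 − 0.68) / (1 − 0.79·0.68) = 32 / 0.4628 ≈ 69.1443.
The publisher gets 100 − 69.1443 ≈ 30.8557.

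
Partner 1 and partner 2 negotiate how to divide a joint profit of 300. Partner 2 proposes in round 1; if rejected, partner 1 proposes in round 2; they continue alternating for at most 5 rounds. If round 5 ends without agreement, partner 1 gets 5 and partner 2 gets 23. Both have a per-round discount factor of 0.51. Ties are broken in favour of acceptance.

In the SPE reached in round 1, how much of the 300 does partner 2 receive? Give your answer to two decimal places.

205.19

Round 5 (partner 2 proposes): partner 1 gets 5 if talks fail, so partner 2 offers 5 and keeps 295.
Round 4 (partner 1 proposes): partner 2 can get 295 next round, worth 0.51 × 295 = 150.45 now; partner 1 offers that and keeps 149.55.
Round 3 (partner 2 proposes): partner 1 can get 149.55 next round, worth 0.51 × 149.55 = 76.2705 now; partner 2 offers that and keeps 223.7295.
Round 2 (partner 1 proposes): partner 2 can get 223.7295 next round, worth 0.51 × 223.7295 = 114.102045 now, so partner 1 offers 114.102045, keeping 185.897955.
Round 1 (partner 2 proposes): partner 1 can get 185.897955 next round, worth 0.51 × 185.897955 = 94.80795705 now; partner 2 offers that and keeps 205.19204295.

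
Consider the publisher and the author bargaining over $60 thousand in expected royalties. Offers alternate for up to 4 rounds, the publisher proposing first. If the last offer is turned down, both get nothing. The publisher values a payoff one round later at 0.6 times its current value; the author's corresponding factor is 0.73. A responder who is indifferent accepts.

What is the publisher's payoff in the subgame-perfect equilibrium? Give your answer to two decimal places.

23.30

Round 4 (the author proposes): the publisher will accept anything ≥ 0, so the author offers 0 and keeps 60.
Round 3 (the publisher proposes): the author can get 60 next round, worth 0.73 × 60 = 43.8 now; the publisher offers that and keeps 16.2.
Round 2 (the author proposes): the publisher can get 16.2 next round, worth 0.6 × 16.2 = 9.72 now, so the author offers 9.72, keeping 50.28.
Round 1 (the publisher proposes): the author can get 50.28 next round, worth 0.73 × 50.28 = 36.7044 now. The publisher offers 36.7044 and keeps 60 − 36.7044 = 23.2956.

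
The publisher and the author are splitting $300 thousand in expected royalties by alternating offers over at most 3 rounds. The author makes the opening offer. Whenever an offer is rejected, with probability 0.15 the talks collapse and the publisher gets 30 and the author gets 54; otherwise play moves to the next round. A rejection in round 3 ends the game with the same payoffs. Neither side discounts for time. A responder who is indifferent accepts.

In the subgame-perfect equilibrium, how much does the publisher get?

57.54

Round 3 (the author proposes): the publisher gets 30 if talks fail, so the author offers 30 and keeps 270.
Round 2 (the publisher proposes): rejecting gives the author an expected 0.85 × 270 + 0.15 × 54 = 237.6. The publisher offers 237.6 and keeps 300 − 237.6 = 62.4.
Round 1 (the author proposes): rejecting gives the publisher an expected 0.85 × 62.4 + 0.15 × 30 = 57.54, so the author offers 57.54, keeping 242.46.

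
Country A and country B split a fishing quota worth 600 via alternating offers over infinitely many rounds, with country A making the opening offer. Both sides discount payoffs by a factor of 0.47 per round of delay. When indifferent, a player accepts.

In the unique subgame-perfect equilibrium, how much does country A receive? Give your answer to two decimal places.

Let x be country A's share when country A proposes and y be country B's share when country B proposes.
Country B accepts iff offered ≥ 0.47·y, so x = 600 − 0.47y. Symmetrically y = 600 − 0.47x.
Substituting: x = 600 − 0.47(600 − 0.47x), giving x(1 − 0.47·0.47) = 600(1 − 0.47).
So x = 600 × 0.53 / 0.7791 ≈ 408.1633, and country B receives 600 − x ≈ 191.8367.

408.16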